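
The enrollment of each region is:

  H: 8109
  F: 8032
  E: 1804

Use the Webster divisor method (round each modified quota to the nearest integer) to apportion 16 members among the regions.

Standard divisor 17945/16 ≈ 1121.562; standard quotas: H 7.230, F 7.161, E 1.608.
Rounding to the nearest integer gives H 7, F 7, E 2 — total 16, matching the house size, so no adjustment is needed.

H 7; F 7; E 2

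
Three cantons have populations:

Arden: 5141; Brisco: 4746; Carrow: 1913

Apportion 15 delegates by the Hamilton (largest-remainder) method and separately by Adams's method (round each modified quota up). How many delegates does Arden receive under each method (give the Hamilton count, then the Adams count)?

7 and 6

Hamilton: Arden 7, Brisco 6, Carrow 2.
Adams: Arden 6, Brisco 6, Carrow 3.
Arden gets 7 under Hamilton and 6 under Adams.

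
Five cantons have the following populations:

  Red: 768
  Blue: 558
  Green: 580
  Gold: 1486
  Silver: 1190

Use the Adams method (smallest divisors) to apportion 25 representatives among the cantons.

Standard divisor 4582/25 ≈ 183.28; standard quotas: Red 4.190, Blue 3.045, Green 3.165, Gold 8.108, Silver 6.493.
Rounding up gives 5, 4, 4, 9, 7 = 29 seats, so the divisor must be adjusted.
With modified divisor 196: modified quotas Red 3.918, Blue 2.847, Green 2.959, Gold 7.582, Silver 6.071.
Rounding up: Red 4, Blue 3, Green 3, Gold 8, Silver 7 (total 25).

Red 4; Blue 3; Green 3; Gold 8; Silver 7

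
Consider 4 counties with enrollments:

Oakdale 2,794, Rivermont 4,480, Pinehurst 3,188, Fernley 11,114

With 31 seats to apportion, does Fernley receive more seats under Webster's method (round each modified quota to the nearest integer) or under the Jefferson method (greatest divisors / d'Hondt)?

Jefferson

Webster: Oakdale 4, Rivermont 6, Pinehurst 5, Fernley 16.
Jefferson: Oakdale 4, Rivermont 6, Pinehurst 4, Fernley 17.
Fernley gets 16 under Webster and 17 under Jefferson.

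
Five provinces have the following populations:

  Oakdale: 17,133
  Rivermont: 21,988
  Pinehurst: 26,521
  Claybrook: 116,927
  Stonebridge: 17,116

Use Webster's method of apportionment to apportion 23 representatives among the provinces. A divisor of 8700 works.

Oakdale=2; Rivermont=3; Pinehurst=3; Claybrook=13; Stonebridge=2

With modified divisor 8700: modified quotas Oakdale 1.969, Rivermont 2.527, Pinehurst 3.048, Claybrook 13.440, Stonebridge 1.967.
Rounding to the nearest integer: Oakdale 2, Rivermont 3, Pinehurst 3, Claybrook 13, Stonebridge 2 (total 23).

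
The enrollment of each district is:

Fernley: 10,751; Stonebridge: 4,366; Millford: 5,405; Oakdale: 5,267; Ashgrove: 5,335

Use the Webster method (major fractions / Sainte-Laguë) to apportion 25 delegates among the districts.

Standard divisor 31124/25 ≈ 1244.96; standard quotas: Fernley 8.636, Stonebridge 3.507, Millford 4.342, Oakdale 4.231, Ashgrove 4.285.
Rounding to the nearest integer gives Fernley 9, Stonebridge 4, Millford 4, Oakdale 4, Ashgrove 4 — total 25, matching the house size, so no adjustment is needed.

Fernley 9, Stonebridge 4, Millford 4, Oakdale 4, Ashgrove 4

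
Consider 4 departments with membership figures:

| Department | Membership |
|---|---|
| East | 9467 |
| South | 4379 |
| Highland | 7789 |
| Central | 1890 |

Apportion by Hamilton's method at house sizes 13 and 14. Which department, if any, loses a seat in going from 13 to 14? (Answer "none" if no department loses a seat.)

At 13 seats: East 5, South 3, Highland 4, Central 1.
At 14 seats: East 6, South 2, Highland 5, Central 1.
South drops from 3 to 2.

South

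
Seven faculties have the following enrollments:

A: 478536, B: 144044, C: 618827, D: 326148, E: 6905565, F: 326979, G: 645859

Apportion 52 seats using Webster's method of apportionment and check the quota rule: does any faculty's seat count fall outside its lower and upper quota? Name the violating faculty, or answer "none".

Standard quotas: A 2.634, B 0.793, C 3.407, D 1.795, E 38.015, F 1.800, G 3.555.
Webster allocation: A 3, B 1, C 3, D 2, E 37, F 2, G 4.
E has quota 38.015 (lower 38, upper 39) but receives 37 — outside the quota interval.

E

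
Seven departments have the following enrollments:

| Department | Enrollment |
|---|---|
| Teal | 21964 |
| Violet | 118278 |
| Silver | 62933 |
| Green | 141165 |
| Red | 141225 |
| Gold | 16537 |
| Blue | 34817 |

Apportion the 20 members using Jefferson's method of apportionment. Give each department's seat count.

Standard divisor 536919/20 ≈ 26845.95; standard quotas: Teal 0.818, Violet 4.406, Silver 2.344, Green 5.258, Red 5.261, Gold 0.616, Blue 1.297.
Rounding down gives 0, 4, 2, 5, 5, 0, 1 = 17 seats, so the divisor must be adjusted.
With modified divisor 22700: modified quotas Teal 0.968, Violet 5.210, Silver 2.772, Green 6.219, Red 6.221, Gold 0.729, Blue 1.534.
Rounding down: Teal 0, Violet 5, Silver 2, Green 6, Red 6, Gold 0, Blue 1 (total 20).

Teal: 0, Violet: 5, Silver: 2, Green: 6, Red: 6, Gold: 0, Blue: 1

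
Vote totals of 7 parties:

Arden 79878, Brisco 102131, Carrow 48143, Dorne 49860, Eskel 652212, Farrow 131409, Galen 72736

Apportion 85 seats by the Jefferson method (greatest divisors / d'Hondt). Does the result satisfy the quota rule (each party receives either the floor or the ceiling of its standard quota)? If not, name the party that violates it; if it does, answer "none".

Eskel

Standard quotas: Arden 5.975, Brisco 7.639, Carrow 3.601, Dorne 3.730, Eskel 48.785, Farrow 9.829, Galen 5.441.
Jefferson allocation: Arden 6, Brisco 7, Carrow 3, Dorne 3, Eskel 51, Farrow 10, Galen 5.
Eskel has quota 48.785 (lower 48, upper 49) but receives 51 — outside the quota interval.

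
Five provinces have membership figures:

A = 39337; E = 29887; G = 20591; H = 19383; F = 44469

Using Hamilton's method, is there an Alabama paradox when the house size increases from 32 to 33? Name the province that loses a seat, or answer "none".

G

At 32 seats: A 8, E 6, G 5, H 4, F 9.
At 33 seats: A 9, E 6, G 4, H 4, F 10.
G drops from 5 to 4.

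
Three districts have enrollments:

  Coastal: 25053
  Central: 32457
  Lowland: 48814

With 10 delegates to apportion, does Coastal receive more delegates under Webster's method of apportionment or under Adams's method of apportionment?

Adams

Webster: Coastal 2, Central 3, Lowland 5.
Adams: Coastal 3, Central 3, Lowland 4.
Coastal gets 2 under Webster and 3 under Adams.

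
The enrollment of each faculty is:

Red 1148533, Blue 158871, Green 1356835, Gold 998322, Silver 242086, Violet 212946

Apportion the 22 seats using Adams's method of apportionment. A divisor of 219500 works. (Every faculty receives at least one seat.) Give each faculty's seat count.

Red=6, Blue=1, Green=7, Gold=5, Silver=2, Violet=1

With modified divisor 219500: modified quotas Red 5.232, Blue 0.724, Green 6.181, Gold 4.548, Silver 1.103, Violet 0.970.
Rounding up: Red 6, Blue 1, Green 7, Gold 5, Silver 2, Violet 1 (total 22).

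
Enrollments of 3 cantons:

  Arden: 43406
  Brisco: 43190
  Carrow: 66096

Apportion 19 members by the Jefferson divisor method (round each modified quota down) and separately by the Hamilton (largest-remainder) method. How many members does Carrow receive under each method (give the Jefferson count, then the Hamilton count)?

Jefferson: Arden 5, Brisco 5, Carrow 9.
Hamilton: Arden 6, Brisco 5, Carrow 8.
Carrow gets 9 under Jefferson and 8 under Hamilton.

9 and 8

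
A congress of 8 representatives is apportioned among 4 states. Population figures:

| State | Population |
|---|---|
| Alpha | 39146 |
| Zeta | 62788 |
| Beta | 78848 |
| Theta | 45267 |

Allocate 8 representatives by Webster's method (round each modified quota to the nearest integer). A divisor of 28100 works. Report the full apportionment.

Alpha: 1, Zeta: 2, Beta: 3, Theta: 2

With modified divisor 28100: modified quotas Alpha 1.393, Zeta 2.234, Beta 2.806, Theta 1.611.
Rounding to the nearest integer: Alpha 1, Zeta 2, Beta 3, Theta 2 (total 8).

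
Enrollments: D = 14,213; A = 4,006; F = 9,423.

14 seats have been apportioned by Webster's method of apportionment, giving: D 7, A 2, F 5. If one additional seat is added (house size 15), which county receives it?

Priority for the next seat is population ÷ (current seats + 0.5).
Priorities: D 1895.067, A 1602.400, F 1713.273.
Highest priority: D.

D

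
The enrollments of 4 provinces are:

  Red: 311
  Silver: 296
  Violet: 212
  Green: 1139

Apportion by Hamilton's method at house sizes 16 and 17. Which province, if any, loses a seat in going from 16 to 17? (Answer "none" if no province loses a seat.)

At 16 seats: Red 3, Silver 2, Violet 2, Green 9.
At 17 seats: Red 3, Silver 2, Violet 2, Green 10.
No province's allocation decreased.

none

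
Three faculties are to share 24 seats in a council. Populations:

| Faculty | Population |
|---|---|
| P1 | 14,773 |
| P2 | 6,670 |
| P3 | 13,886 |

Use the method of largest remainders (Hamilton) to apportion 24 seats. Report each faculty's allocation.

P1: 10, P2: 5, P3: 9

The standard divisor is 35329/24 ≈ 1472.042.
Standard quotas: P1 10.0357, P2 4.5311, P3 9.4332.
Lower quotas: P1 10, P2 4, P3 9 (sum 23, leaving 1 seat).
Remainders in descending order: P2 0.5311, P3 0.4332, P1 0.0357.
The surplus seat goes to P2.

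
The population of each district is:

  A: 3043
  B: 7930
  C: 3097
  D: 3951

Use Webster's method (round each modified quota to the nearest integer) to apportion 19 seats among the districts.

Standard divisor 18021/19 ≈ 948.474; standard quotas: A 3.208, B 8.361, C 3.265, D 4.166.
Rounding to the nearest integer gives 3, 8, 3, 4 = 18 seats, so the divisor must be adjusted.
With modified divisor 900: modified quotas A 3.381, B 8.811, C 3.441, D 4.390.
Rounding to the nearest integer: A 3, B 9, C 3, D 4 (total 19).

A=3, B=9, C=3, D=4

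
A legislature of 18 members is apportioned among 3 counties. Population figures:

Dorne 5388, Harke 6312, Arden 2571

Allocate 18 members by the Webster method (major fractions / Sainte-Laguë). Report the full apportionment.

Standard divisor 14271/18 ≈ 792.833; standard quotas: Dorne 6.796, Harke 7.961, Arden 3.243.
Rounding to the nearest integer gives Dorne 7, Harke 8, Arden 3 — total 18, matching the house size, so no adjustment is needed.

Dorne 7; Harke 8; Arden 3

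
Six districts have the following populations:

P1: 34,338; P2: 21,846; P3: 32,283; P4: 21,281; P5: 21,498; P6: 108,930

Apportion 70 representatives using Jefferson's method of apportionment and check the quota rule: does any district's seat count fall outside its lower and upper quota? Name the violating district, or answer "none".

Standard quotas: P1 10.008, P2 6.367, P3 9.409, P4 6.202, P5 6.266, P6 31.748.
Jefferson allocation: P1 10, P2 6, P3 9, P4 6, P5 6, P6 33.
P6 has quota 31.748 (lower 31, upper 32) but receives 33 — outside the quota interval.

P6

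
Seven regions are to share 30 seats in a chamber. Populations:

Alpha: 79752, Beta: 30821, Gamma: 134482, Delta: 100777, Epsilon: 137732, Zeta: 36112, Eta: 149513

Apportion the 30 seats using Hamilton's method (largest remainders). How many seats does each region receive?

The standard divisor is 669189/30 ≈ 22306.3.
Standard quotas: Alpha 3.5753, Beta 1.3817, Gamma 6.0289, Delta 4.5179, Epsilon 6.1746, Zeta 1.6189, Eta 6.7027.
Lower quotas: Alpha 3, Beta 1, Gamma 6, Delta 4, Epsilon 6, Zeta 1, Eta 6 (sum 27, leaving 3 seats).
Remainders in descending order: Eta 0.7027, Zeta 0.6189, Alpha 0.5753, Delta 0.5179, Beta 0.3817, Epsilon 0.1746, Gamma 0.0289.
The surplus seats go to Eta, Zeta, Alpha.

Alpha: 4; Beta: 1; Gamma: 6; Delta: 4; Epsilon: 6; Zeta: 2; Eta: 7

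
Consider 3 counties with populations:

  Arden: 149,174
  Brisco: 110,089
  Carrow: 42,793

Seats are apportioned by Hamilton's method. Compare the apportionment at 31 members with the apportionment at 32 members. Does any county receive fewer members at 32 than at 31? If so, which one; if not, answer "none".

At 31 seats: Arden 15, Brisco 11, Carrow 5.
At 32 seats: Arden 16, Brisco 12, Carrow 4.
Carrow drops from 5 to 4.

Carrow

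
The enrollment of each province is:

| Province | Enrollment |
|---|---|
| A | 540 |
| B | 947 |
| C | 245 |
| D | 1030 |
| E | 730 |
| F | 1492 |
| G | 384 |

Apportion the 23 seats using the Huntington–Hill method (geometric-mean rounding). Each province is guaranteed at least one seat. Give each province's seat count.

With divisor 230.3: modified quotas A 2.345, B 4.112, C 1.064, D 4.472, E 3.170, F 6.479, G 1.667.
Geometric-mean thresholds: A √(2·3)=2.449, B √(4·5)=4.472, C √(1·2)=1.414, D √(4·5)=4.472, E √(3·4)=3.464, F √(6·7)=6.481, G √(1·2)=1.414.
Each quota rounded against its threshold gives A 2, B 4, C 1, D 5, E 3, F 6, G 2 (total 23).

A 2, B 4, C 1, D 5, E 3, F 6, G 2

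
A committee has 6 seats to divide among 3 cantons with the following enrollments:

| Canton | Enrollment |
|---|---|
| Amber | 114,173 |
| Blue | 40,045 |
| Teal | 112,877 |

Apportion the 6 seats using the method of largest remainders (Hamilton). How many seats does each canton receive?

Amber 3, Blue 1, Teal 2

The standard divisor is 267095/6 ≈ 44515.833.
Standard quotas: Amber 2.5648, Blue 0.8996, Teal 2.5357.
Lower quotas: Amber 2, Blue 0, Teal 2 (sum 4, leaving 2 seats).
Remainders in descending order: Blue 0.8996, Amber 0.5648, Teal 0.5357.
The surplus seats go to Blue, Amber.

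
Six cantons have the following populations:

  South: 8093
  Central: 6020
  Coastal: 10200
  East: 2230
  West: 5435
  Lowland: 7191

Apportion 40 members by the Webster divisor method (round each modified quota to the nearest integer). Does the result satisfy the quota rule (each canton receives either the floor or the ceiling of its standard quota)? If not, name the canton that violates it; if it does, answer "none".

Standard quotas: South 8.265, Central 6.148, Coastal 10.416, East 2.277, West 5.550, Lowland 7.344.
Webster allocation: South 8, Central 6, Coastal 11, East 2, West 6, Lowland 7.
Every allocation lies between the lower and upper quota.

none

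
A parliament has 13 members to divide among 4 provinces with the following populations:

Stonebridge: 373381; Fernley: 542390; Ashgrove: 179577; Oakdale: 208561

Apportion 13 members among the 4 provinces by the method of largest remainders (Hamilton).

Standard divisor: 1303909 ÷ 13 ≈ 100300.692.
Standard quotas: Stonebridge 3.7226, Fernley 5.4076, Ashgrove 1.7904, Oakdale 2.0794.
Lower quotas: Stonebridge 3, Fernley 5, Ashgrove 1, Oakdale 2 (sum 11, leaving 2 seats).
Remainders in descending order: Ashgrove 0.7904, Stonebridge 0.7226, Fernley 0.4076, Oakdale 0.0794.
The surplus seats go to Ashgrove, Stonebridge.

Stonebridge 4; Fernley 5; Ashgrove 2; Oakdale 2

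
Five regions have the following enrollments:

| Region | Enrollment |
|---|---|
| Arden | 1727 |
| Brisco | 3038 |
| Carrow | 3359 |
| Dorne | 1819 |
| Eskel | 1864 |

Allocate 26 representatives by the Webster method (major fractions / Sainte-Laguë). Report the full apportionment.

Standard divisor 11807/26 ≈ 454.115; standard quotas: Arden 3.803, Brisco 6.690, Carrow 7.397, Dorne 4.006, Eskel 4.105.
Rounding to the nearest integer gives Arden 4, Brisco 7, Carrow 7, Dorne 4, Eskel 4 — total 26, matching the house size, so no adjustment is needed.

Arden=4, Brisco=7, Carrow=7, Dorne=4, Eskel=4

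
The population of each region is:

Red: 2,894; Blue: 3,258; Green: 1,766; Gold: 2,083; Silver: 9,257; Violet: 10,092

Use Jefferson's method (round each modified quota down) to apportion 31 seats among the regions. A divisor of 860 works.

Red=3, Blue=3, Green=2, Gold=2, Silver=10, Violet=11

With modified divisor 860: modified quotas Red 3.365, Blue 3.788, Green 2.053, Gold 2.422, Silver 10.764, Violet 11.735.
Rounding down: Red 3, Blue 3, Green 2, Gold 2, Silver 10, Violet 11 (total 31).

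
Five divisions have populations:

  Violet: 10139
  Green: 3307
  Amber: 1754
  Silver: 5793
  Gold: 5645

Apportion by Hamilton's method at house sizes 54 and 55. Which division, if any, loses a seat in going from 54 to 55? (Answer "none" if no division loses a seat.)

At 54 seats: Violet 20, Green 7, Amber 4, Silver 12, Gold 11.
At 55 seats: Violet 21, Green 7, Amber 3, Silver 12, Gold 12.
Amber drops from 4 to 3.

Amber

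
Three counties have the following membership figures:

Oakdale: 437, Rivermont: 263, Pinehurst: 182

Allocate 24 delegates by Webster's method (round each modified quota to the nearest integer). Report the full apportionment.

Oakdale 12; Rivermont 7; Pinehurst 5

Standard divisor 882/24 ≈ 36.75; standard quotas: Oakdale 11.891, Rivermont 7.156, Pinehurst 4.952.
Rounding to the nearest integer gives Oakdale 12, Rivermont 7, Pinehurst 5 — total 24, matching the house size, so no adjustment is needed.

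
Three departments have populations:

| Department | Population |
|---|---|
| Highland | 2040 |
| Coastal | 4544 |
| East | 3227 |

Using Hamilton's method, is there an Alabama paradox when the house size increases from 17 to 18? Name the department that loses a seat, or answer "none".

none

At 17 seats: Highland 3, Coastal 8, East 6.
At 18 seats: Highland 4, Coastal 8, East 6.
No department's allocation decreased.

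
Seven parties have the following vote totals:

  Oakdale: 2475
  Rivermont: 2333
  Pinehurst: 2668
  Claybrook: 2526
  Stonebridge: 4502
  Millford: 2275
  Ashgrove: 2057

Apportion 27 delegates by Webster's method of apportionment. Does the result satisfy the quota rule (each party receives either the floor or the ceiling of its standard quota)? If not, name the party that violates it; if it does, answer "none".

none

Standard quotas: Oakdale 3.548, Rivermont 3.344, Pinehurst 3.824, Claybrook 3.621, Stonebridge 6.453, Millford 3.261, Ashgrove 2.949.
Webster allocation: Oakdale 4, Rivermont 3, Pinehurst 4, Claybrook 4, Stonebridge 6, Millford 3, Ashgrove 3.
Every allocation lies between the lower and upper quota.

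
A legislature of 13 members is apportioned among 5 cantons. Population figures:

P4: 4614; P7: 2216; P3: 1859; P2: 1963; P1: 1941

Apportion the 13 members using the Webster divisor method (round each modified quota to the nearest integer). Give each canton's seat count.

P4=5, P7=2, P3=2, P2=2, P1=2

Standard divisor 12593/13 ≈ 968.692; standard quotas: P4 4.763, P7 2.288, P3 1.919, P2 2.026, P1 2.004.
Rounding to the nearest integer gives P4 5, P7 2, P3 2, P2 2, P1 2 — total 13, matching the house size, so no adjustment is needed.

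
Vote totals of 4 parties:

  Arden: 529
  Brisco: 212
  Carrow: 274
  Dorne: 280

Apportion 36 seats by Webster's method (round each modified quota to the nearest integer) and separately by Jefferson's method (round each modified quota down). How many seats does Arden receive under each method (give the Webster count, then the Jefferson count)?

Webster: Arden 14, Brisco 6, Carrow 8, Dorne 8.
Jefferson: Arden 15, Brisco 6, Carrow 7, Dorne 8.
Arden gets 14 under Webster and 15 under Jefferson.

14 and 15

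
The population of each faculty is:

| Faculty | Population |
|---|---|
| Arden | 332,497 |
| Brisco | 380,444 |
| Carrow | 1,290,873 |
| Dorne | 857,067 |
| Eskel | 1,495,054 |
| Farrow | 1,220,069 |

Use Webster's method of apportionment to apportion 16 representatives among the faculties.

Arden: 1, Brisco: 1, Carrow: 4, Dorne: 2, Eskel: 4, Farrow: 4

Standard divisor 5576004/16 ≈ 348500.25; standard quotas: Arden 0.954, Brisco 1.092, Carrow 3.704, Dorne 2.459, Eskel 4.290, Farrow 3.501.
Rounding to the nearest integer gives Arden 1, Brisco 1, Carrow 4, Dorne 2, Eskel 4, Farrow 4 — total 16, matching the house size, so no adjustment is needed.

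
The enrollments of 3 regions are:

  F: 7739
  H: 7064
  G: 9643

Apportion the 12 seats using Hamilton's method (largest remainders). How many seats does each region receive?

F=4, H=3, G=5

Total 24446; standard divisor 24446/12 ≈ 2037.167.
Standard quotas: F 3.7989, H 3.4676, G 4.7335.
Lower quotas: F 3, H 3, G 4 (sum 10, leaving 2 seats).
Remainders in descending order: F 0.7989, G 0.7335, H 0.4676.
The surplus seats go to F, G.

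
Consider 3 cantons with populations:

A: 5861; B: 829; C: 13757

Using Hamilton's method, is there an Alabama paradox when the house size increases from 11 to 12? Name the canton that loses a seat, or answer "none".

none

At 11 seats: A 3, B 1, C 7.
At 12 seats: A 3, B 1, C 8.
No canton's allocation decreased.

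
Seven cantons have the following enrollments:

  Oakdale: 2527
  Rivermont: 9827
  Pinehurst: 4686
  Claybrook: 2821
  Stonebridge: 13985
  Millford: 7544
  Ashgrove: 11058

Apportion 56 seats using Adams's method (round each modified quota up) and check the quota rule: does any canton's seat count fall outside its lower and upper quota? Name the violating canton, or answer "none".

Standard quotas: Oakdale 2.698, Rivermont 10.493, Pinehurst 5.003, Claybrook 3.012, Stonebridge 14.932, Millford 8.055, Ashgrove 11.807.
Adams allocation: Oakdale 3, Rivermont 10, Pinehurst 5, Claybrook 3, Stonebridge 15, Millford 8, Ashgrove 12.
Every allocation lies between the lower and upper quota.

none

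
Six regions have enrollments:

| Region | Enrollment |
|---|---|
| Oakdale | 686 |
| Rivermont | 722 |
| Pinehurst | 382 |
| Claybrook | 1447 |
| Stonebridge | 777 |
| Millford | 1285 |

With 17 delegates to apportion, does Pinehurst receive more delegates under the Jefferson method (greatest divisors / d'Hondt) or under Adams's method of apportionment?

Adams

Jefferson: Oakdale 2, Rivermont 2, Pinehurst 1, Claybrook 5, Stonebridge 3, Millford 4.
Adams: Oakdale 2, Rivermont 2, Pinehurst 2, Claybrook 4, Stonebridge 3, Millford 4.
Pinehurst gets 1 under Jefferson and 2 under Adams.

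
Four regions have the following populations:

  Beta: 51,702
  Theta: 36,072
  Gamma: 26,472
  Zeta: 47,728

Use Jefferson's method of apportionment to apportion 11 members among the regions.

Beta 4; Theta 2; Gamma 2; Zeta 3

Standard divisor 161974/11 ≈ 14724.909; standard quotas: Beta 3.511, Theta 2.450, Gamma 1.798, Zeta 3.241.
Rounding down gives 3, 2, 1, 3 = 9 seats, so the divisor must be adjusted.
With modified divisor 12500: modified quotas Beta 4.136, Theta 2.886, Gamma 2.118, Zeta 3.818.
Rounding down: Beta 4, Theta 2, Gamma 2, Zeta 3 (total 11).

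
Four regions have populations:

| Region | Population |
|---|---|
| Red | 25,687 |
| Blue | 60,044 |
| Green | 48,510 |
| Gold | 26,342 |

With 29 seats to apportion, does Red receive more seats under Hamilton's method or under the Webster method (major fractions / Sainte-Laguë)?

Hamilton: Red 4, Blue 11, Green 9, Gold 5.
Webster: Red 5, Blue 11, Green 8, Gold 5.
Red gets 4 under Hamilton and 5 under Webster.

Webster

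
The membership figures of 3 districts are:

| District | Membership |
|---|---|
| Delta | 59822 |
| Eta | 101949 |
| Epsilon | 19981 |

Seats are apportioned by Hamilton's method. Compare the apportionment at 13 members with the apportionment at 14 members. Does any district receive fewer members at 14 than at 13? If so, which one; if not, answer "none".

Epsilon

At 13 seats: Delta 4, Eta 7, Epsilon 2.
At 14 seats: Delta 5, Eta 8, Epsilon 1.
Epsilon drops from 2 to 1.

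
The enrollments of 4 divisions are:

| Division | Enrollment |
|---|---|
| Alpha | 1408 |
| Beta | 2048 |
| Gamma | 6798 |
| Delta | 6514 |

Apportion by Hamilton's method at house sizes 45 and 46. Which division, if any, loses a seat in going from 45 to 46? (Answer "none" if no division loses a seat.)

Beta

At 45 seats: Alpha 4, Beta 6, Gamma 18, Delta 17.
At 46 seats: Alpha 4, Beta 5, Gamma 19, Delta 18.
Beta drops from 6 to 5.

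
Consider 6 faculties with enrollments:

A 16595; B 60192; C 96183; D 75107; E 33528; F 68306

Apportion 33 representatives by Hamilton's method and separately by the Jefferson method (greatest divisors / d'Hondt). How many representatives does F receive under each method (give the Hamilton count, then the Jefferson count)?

Hamilton: A 2, B 6, C 9, D 7, E 3, F 6.
Jefferson: A 1, B 6, C 9, D 7, E 3, F 7.
F gets 6 under Hamilton and 7 under Jefferson.

6 and 7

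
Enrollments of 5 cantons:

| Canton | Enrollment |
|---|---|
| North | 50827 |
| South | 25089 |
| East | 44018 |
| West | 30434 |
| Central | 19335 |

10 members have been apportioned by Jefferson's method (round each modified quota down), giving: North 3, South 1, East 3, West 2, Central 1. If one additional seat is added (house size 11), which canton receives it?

Priority for the next seat is population ÷ (current seats + 1).
Priorities: North 12706.750, South 12544.500, East 11004.500, West 10144.667, Central 9667.500.
Highest priority: North.

North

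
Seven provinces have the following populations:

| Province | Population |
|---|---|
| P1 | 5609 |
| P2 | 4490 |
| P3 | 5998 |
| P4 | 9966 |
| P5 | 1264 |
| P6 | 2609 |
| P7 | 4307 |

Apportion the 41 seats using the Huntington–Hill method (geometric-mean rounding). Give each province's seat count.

P1: 7, P2: 5, P3: 7, P4: 12, P5: 2, P6: 3, P7: 5

With divisor 843: modified quotas P1 6.654, P2 5.326, P3 7.115, P4 11.822, P5 1.499, P6 3.095, P7 5.109.
Geometric-mean thresholds: P1 √(6·7)=6.481, P2 √(5·6)=5.477, P3 √(7·8)=7.483, P4 √(11·12)=11.489, P5 √(1·2)=1.414, P6 √(3·4)=3.464, P7 √(5·6)=5.477.
Each quota rounded against its threshold gives P1 7, P2 5, P3 7, P4 12, P5 2, P6 3, P7 5 (total 41).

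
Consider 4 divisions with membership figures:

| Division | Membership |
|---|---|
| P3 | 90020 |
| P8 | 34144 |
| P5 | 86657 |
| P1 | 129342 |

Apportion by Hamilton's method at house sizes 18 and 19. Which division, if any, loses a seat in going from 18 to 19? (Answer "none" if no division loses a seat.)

At 18 seats: P3 5, P8 2, P5 4, P1 7.
At 19 seats: P3 5, P8 2, P5 5, P1 7.
No division's allocation decreased.

none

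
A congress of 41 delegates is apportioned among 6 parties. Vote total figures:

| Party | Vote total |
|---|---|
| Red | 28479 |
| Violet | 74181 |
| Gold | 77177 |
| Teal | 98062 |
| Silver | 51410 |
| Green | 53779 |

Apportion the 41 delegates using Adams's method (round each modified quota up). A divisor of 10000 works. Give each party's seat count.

With modified divisor 10000: modified quotas Red 2.848, Violet 7.418, Gold 7.718, Teal 9.806, Silver 5.141, Green 5.378.
Rounding up: Red 3, Violet 8, Gold 8, Teal 10, Silver 6, Green 6 (total 41).

Red: 3, Violet: 8, Gold: 8, Teal: 10, Silver: 6, Green: 6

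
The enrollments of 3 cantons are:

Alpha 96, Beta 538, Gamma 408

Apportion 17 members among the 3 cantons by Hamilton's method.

Alpha: 1, Beta: 9, Gamma: 7

The standard divisor is 1042/17 ≈ 61.294.
Standard quotas: Alpha 1.566, Beta 8.777, Gamma 6.656.
Lower quotas: Alpha 1, Beta 8, Gamma 6 (sum 15, leaving 2 seats).
Remainders in descending order: Beta 0.777, Gamma 0.656, Alpha 0.566.
The surplus seats go to Beta, Gamma.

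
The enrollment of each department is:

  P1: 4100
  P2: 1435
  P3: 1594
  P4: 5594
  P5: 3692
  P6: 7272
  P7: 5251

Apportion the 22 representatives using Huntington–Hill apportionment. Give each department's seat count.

P1: 3, P2: 1, P3: 1, P4: 4, P5: 3, P6: 6, P7: 4

With divisor 1289: modified quotas P1 3.181, P2 1.113, P3 1.237, P4 4.340, P5 2.864, P6 5.642, P7 4.074.
Geometric-mean thresholds: P1 √(3·4)=3.464, P2 √(1·2)=1.414, P3 √(1·2)=1.414, P4 √(4·5)=4.472, P5 √(2·3)=2.449, P6 √(5·6)=5.477, P7 √(4·5)=4.472.
Each quota rounded against its threshold gives P1 3, P2 1, P3 1, P4 4, P5 3, P6 6, P7 4 (total 22).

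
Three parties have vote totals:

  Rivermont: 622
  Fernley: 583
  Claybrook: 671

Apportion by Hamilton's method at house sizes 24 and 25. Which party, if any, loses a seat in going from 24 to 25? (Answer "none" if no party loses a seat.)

At 24 seats: Rivermont 8, Fernley 7, Claybrook 9.
At 25 seats: Rivermont 8, Fernley 8, Claybrook 9.
No party's allocation decreased.

none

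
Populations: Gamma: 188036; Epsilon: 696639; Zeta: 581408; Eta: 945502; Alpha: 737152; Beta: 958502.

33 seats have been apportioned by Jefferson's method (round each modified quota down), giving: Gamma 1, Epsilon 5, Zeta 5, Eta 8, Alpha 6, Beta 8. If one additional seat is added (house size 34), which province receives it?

Priority for the next seat is population ÷ (current seats + 1).
Priorities: Gamma 94018.000, Epsilon 116106.500, Zeta 96901.333, Eta 105055.778, Alpha 105307.429, Beta 106500.222.
Highest priority: Epsilon.

Epsilon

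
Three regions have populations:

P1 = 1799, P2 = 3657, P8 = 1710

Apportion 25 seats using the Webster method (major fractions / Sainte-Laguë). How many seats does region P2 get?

13

Standard divisor 7166/25 ≈ 286.64; standard quotas: P1 6.276, P2 12.758, P8 5.966.
Rounding to the nearest integer gives P1 6, P2 13, P8 6 — total 25, matching the house size, so no adjustment is needed.
P2 receives 13.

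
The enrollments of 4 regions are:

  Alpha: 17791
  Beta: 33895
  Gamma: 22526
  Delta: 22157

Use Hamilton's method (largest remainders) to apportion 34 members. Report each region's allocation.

Standard divisor: 96369 ÷ 34 ≈ 2834.382.
Standard quotas: Alpha 6.2769, Beta 11.9585, Gamma 7.9474, Delta 7.8172.
Lower quotas: Alpha 6, Beta 11, Gamma 7, Delta 7 (sum 31, leaving 3 seats).
Remainders in descending order: Beta 0.9585, Gamma 0.9474, Delta 0.8172, Alpha 0.2769.
Largest remainders: Beta, Gamma, Delta receive the extra seats.

Alpha 6; Beta 12; Gamma 8; Delta 8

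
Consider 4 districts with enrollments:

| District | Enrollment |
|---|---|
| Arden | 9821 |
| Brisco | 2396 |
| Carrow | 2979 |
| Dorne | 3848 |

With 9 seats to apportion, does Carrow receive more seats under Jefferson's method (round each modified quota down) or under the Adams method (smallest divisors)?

Jefferson: Arden 5, Brisco 1, Carrow 1, Dorne 2.
Adams: Arden 4, Brisco 1, Carrow 2, Dorne 2.
Carrow gets 1 under Jefferson and 2 under Adams.

Adams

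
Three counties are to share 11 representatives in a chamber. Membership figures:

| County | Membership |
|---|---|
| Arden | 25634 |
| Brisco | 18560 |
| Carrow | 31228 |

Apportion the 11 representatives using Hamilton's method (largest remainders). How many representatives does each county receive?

Total 75422; standard divisor 75422/11 ≈ 6856.545.
Standard quotas: Arden 3.7386, Brisco 2.7069, Carrow 4.5545.
Lower quotas: Arden 3, Brisco 2, Carrow 4 (sum 9, leaving 2 seats).
Remainders in descending order: Arden 0.7386, Brisco 0.7069, Carrow 0.5545.
The surplus seats go to Arden, Brisco.

Arden 4; Brisco 3; Carrow 4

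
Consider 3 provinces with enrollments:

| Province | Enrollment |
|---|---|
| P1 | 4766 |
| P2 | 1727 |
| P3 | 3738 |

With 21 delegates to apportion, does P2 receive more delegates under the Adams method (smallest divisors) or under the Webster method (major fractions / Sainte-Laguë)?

Adams

Adams: P1 9, P2 4, P3 8.
Webster: P1 10, P2 3, P3 8.
P2 gets 4 under Adams and 3 under Webster.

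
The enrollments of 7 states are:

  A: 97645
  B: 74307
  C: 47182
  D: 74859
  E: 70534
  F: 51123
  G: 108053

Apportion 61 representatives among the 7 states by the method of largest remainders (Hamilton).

Total 523703; standard divisor 523703/61 ≈ 8585.295.
Standard quotas: A 11.3735, B 8.6551, C 5.4957, D 8.7194, E 8.2157, F 5.9547, G 12.5858.
Lower quotas: A 11, B 8, C 5, D 8, E 8, F 5, G 12 (sum 57, leaving 4 seats).
Remainders in descending order: F 0.9547, D 0.7194, B 0.6551, G 0.5858, C 0.4957, A 0.3735, E 0.2157.
Largest remainders: F, D, B, G receive the extra seats.

A=11; B=9; C=5; D=9; E=8; F=6; G=13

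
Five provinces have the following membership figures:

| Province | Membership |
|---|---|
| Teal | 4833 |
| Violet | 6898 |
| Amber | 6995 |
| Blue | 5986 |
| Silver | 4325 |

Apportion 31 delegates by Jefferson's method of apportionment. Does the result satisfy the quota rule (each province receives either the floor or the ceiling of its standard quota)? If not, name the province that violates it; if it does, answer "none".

Standard quotas: Teal 5.160, Violet 7.364, Amber 7.468, Blue 6.391, Silver 4.617.
Jefferson allocation: Teal 5, Violet 7, Amber 8, Blue 6, Silver 5.
Every allocation lies between the lower and upper quota.

none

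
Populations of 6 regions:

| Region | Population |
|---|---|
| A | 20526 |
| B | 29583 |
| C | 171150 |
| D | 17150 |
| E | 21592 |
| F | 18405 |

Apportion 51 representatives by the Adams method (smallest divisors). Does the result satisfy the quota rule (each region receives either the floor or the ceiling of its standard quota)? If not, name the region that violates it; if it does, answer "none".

Standard quotas: A 3.760, B 5.419, C 31.352, D 3.142, E 3.955, F 3.372.
Adams allocation: A 4, B 6, C 30, D 3, E 4, F 4.
C has quota 31.352 (lower 31, upper 32) but receives 30 — outside the quota interval.

C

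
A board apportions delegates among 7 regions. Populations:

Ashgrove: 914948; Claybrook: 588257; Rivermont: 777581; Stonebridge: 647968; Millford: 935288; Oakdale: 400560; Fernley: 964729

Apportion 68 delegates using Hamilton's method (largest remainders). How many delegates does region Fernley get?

13

Standard divisor: 5229331 ÷ 68 ≈ 76901.926.
Standard quotas: Ashgrove 11.8976, Claybrook 7.6494, Rivermont 10.1113, Stonebridge 8.4259, Millford 12.1621, Oakdale 5.2087, Fernley 12.5449.
Lower quotas: Ashgrove 11, Claybrook 7, Rivermont 10, Stonebridge 8, Millford 12, Oakdale 5, Fernley 12 (sum 65, leaving 3 seats).
Remainders in descending order: Ashgrove 0.8976, Claybrook 0.6494, Fernley 0.5449, Stonebridge 0.4259, Oakdale 0.2087, Millford 0.1621, Rivermont 0.1113.
Largest remainders: Ashgrove, Claybrook, Fernley receive the extra seats.
Fernley receives 13.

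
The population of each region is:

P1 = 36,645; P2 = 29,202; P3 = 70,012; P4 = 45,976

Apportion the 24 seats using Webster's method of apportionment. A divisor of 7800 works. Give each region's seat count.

P1: 5; P2: 4; P3: 9; P4: 6

With modified divisor 7800: modified quotas P1 4.698, P2 3.744, P3 8.976, P4 5.894.
Rounding to the nearest integer: P1 5, P2 4, P3 9, P4 6 (total 24).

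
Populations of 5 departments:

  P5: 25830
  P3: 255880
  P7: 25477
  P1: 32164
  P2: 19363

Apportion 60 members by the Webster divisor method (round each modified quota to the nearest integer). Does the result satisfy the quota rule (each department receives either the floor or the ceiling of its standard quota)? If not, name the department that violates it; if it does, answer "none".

P3

Standard quotas: P5 4.320, P3 42.800, P7 4.261, P1 5.380, P2 3.239.
Webster allocation: P5 4, P3 44, P7 4, P1 5, P2 3.
P3 has quota 42.800 (lower 42, upper 43) but receives 44 — outside the quota interval.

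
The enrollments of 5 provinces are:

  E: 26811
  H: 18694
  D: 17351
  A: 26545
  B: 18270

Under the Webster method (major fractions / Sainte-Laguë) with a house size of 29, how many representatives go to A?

Standard divisor 107671/29 ≈ 3712.793; standard quotas: E 7.221, H 5.035, D 4.673, A 7.150, B 4.921.
Rounding to the nearest integer gives E 7, H 5, D 5, A 7, B 5 — total 29, matching the house size, so no adjustment is needed.
A receives 7.

7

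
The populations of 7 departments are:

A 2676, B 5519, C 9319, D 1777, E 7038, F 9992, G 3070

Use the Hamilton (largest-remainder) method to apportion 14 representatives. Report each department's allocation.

A: 1, B: 2, C: 3, D: 1, E: 2, F: 4, G: 1

Total 39391; standard divisor 39391/14 ≈ 2813.643.
Standard quotas: A 0.9511, B 1.9615, C 3.3121, D 0.6316, E 2.5014, F 3.5513, G 1.0911.
Lower quotas: A 0, B 1, C 3, D 0, E 2, F 3, G 1 (sum 10, leaving 4 seats).
Remainders in descending order: B 0.9615, A 0.9511, D 0.6316, F 0.5513, E 0.5014, C 0.3121, G 0.0911.
The surplus seats go to B, A, D, F.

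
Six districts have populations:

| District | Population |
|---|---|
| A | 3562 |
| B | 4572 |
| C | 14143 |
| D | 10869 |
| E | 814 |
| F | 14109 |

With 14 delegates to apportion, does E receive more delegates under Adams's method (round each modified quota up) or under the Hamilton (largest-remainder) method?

Adams: A 1, B 1, C 4, D 3, E 1, F 4.
Hamilton: A 1, B 2, C 4, D 3, E 0, F 4.
E gets 1 under Adams and 0 under Hamilton.

Adams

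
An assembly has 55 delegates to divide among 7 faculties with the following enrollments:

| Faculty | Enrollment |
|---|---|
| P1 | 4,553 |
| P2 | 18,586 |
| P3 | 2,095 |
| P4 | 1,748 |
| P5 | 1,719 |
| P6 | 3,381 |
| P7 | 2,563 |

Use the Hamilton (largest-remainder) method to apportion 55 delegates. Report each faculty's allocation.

Total 34645; standard divisor 34645/55 ≈ 629.909.
Standard quotas: P1 7.2280, P2 29.5058, P3 3.3259, P4 2.7750, P5 2.7290, P6 5.3674, P7 4.0688.
Lower quotas: P1 7, P2 29, P3 3, P4 2, P5 2, P6 5, P7 4 (sum 52, leaving 3 seats).
Remainders in descending order: P4 0.7750, P5 0.7290, P2 0.5058, P6 0.3674, P3 0.3259, P1 0.2280, P7 0.0688.
The surplus seats go to P4, P5, P2.

P1=7, P2=30, P3=3, P4=3, P5=3, P6=5, P7=4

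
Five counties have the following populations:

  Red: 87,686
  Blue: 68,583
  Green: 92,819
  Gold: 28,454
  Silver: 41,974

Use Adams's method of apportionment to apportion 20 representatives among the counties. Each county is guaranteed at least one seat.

Standard divisor 319516/20 ≈ 15975.8; standard quotas: Red 5.489, Blue 4.293, Green 5.810, Gold 1.781, Silver 2.627.
Rounding up gives 6, 5, 6, 2, 3 = 22 seats, so the divisor must be adjusted.
With modified divisor 18100: modified quotas Red 4.845, Blue 3.789, Green 5.128, Gold 1.572, Silver 2.319.
Rounding up: Red 5, Blue 4, Green 6, Gold 2, Silver 3 (total 20).

Red: 5, Blue: 4, Green: 6, Gold: 2, Silver: 3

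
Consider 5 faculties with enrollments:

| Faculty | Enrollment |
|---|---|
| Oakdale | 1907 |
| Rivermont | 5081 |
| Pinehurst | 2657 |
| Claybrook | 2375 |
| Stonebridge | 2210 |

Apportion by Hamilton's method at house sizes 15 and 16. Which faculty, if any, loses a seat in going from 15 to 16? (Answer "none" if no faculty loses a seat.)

none

At 15 seats: Oakdale 2, Rivermont 5, Pinehurst 3, Claybrook 3, Stonebridge 2.
At 16 seats: Oakdale 2, Rivermont 6, Pinehurst 3, Claybrook 3, Stonebridge 2.
No faculty's allocation decreased.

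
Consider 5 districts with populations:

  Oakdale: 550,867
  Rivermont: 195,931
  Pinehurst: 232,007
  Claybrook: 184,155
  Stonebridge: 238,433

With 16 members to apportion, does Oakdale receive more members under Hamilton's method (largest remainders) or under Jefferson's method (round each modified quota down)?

Jefferson

Hamilton: Oakdale 6, Rivermont 2, Pinehurst 3, Claybrook 2, Stonebridge 3.
Jefferson: Oakdale 7, Rivermont 2, Pinehurst 2, Claybrook 2, Stonebridge 3.
Oakdale gets 6 under Hamilton and 7 under Jefferson.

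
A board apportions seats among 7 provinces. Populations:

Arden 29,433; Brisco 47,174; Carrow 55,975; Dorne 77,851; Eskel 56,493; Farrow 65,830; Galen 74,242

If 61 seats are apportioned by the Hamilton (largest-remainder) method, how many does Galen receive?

Standard divisor: 406998 ÷ 61 ≈ 6672.098.
Standard quotas: Arden 4.4114, Brisco 7.0703, Carrow 8.3894, Dorne 11.6681, Eskel 8.4671, Farrow 9.8665, Galen 11.1272.
Lower quotas: Arden 4, Brisco 7, Carrow 8, Dorne 11, Eskel 8, Farrow 9, Galen 11 (sum 58, leaving 3 seats).
Remainders in descending order: Farrow 0.8665, Dorne 0.6681, Eskel 0.4671, Arden 0.4114, Carrow 0.3894, Galen 0.1272, Brisco 0.0703.
The surplus seats go to Farrow, Dorne, Eskel.
Galen receives 11.

11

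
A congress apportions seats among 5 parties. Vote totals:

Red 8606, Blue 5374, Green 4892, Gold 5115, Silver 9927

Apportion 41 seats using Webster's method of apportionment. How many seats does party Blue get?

7

Standard divisor 33914/41 ≈ 827.171; standard quotas: Red 10.404, Blue 6.497, Green 5.914, Gold 6.184, Silver 12.001.
Rounding to the nearest integer gives 10, 6, 6, 6, 12 = 40 seats, so the divisor must be adjusted.
With modified divisor 823: modified quotas Red 10.457, Blue 6.530, Green 5.944, Gold 6.215, Silver 12.062.
Rounding to the nearest integer: Red 10, Blue 7, Green 6, Gold 6, Silver 12 (total 41).
Blue receives 7.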